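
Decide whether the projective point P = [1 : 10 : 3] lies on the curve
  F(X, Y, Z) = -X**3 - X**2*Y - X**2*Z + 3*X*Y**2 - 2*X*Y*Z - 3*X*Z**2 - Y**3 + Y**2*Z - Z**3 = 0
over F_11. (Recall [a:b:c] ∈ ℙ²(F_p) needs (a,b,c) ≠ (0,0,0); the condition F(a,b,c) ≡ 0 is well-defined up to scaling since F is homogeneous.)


F(1,10,3) ≡ 0 (mod 11); P is on the curve.

Evaluate F(1, 10, 3) term-by-term (mod 11).
  -X**3 ↦ -1·1·1·1 = -1
  -X**2*Y ↦ -1·1·10·1 = -10
  -X**2*Z ↦ -1·1·1·3 = -3
  3*X*Y**2 ↦ 3·1·100·1 = 300
  -2*X*Y*Z ↦ -2·1·10·3 = -60
  -3*X*Z**2 ↦ -3·1·1·9 = -27
  -Y**3 ↦ -1·1·1000·1 = -1000
  Y**2*Z ↦ 1·1·100·3 = 300
  -Z**3 ↦ -1·1·1·27 = -27
Sum: F(1, 10, 3) = (-1) + (-10) + (-3) + (300) + (-60) + (-27) + (-1000) + (300) + (-27) = -528.
Reducing mod 11: -528 ≡ 0 (mod 11).
Since F(a, b, c) ≡ 0 (mod 11), P lies on the curve.


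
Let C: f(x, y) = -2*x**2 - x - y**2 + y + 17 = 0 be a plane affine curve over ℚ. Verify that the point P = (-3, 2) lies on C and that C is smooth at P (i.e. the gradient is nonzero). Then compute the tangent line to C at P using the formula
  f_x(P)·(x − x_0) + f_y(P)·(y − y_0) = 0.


Tangent line at P: 11*x - 3*y + 39 = 0.

Step 1: f(-3, 2) = 0, so P lies on C.
Step 2: partial derivatives
  f_x(x, y) = -4*x - 1, f_y(x, y) = 1 - 2*y.
  f_x(P) = 11, f_y(P) = -3 (gradient nonzero, so P is smooth).
Step 3: tangent line at P: 11·(x − -3) + -3·(y − 2) = 0.
Expanding: 11*x - 3*y + 39 = 0.


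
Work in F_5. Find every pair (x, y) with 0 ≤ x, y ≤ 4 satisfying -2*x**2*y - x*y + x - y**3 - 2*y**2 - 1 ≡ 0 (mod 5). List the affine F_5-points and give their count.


Affine F_5-points: {(1, 0), (2, 2), (2, 4), (4, 2), (4, 3)}; count = 5.

For each of the 25 pairs (x, y) ∈ F_5², evaluate f(x, y) mod 5. Record the zeros.
  x = 0: [0↦4, 1↦1, 2↦3, 3↦4, 4↦3]  zeros at y ∈ ∅
  x = 1: [0↦0, 1↦4, 2↦3, 3↦1, 4↦2]  zeros at y ∈ {0}
  x = 2: [0↦1, 1↦3, 2↦0, 3↦1, 4↦0]  zeros at y ∈ {2, 4}
  x = 3: [0↦2, 1↦3, 2↦4, 3↦4, 4↦2]  zeros at y ∈ ∅
  x = 4: [0↦3, 1↦4, 2↦0, 3↦0, 4↦3]  zeros at y ∈ {2, 3}
Collecting zeros: affine points = {(1, 0), (2, 2), (2, 4), (4, 2), (4, 3)}.
Total count |C(F_5)_aff| = 5.


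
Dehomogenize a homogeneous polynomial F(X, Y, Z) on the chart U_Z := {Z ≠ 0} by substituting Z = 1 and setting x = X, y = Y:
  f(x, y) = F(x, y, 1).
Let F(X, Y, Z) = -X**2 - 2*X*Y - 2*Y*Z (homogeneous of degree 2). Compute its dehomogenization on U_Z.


f(x, y) = -x**2 - 2*x*y - 2*y

On U_Z we set Z = 1. Each monomial c·X^i·Y^j·Z^k in F becomes c·x^i·y^j·1^k = c·x^i·y^j.
Substituting Z = 1: F(X, Y, 1) = -x**2 - 2*x*y - 2*y.
Note: deg(f) ≤ deg(F) = 2; strict inequality happens when F is divisible by Z (lost terms).


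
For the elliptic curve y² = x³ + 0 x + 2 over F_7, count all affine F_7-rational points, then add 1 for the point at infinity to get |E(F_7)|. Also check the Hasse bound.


Affine points = {(0, 3), (0, 4), (3, 1), (3, 6), (5, 1), (5, 6), (6, 1), (6, 6)}; affine count = 8; |E(F_7)| = 9.

Discriminant check: Δ ∝ 4a³ + 27b² = 4·0³ + 27·2² = 4·0 + 27·4 ≡ 3 (mod 7). Nonzero ⇒ E is nonsingular.
For each x ∈ F_7, compute rhs = x³ + 0·x + 2 mod 7, then count y ∈ F_7 with y² ≡ rhs.
  x = 0: rhs = 2, matching y values: 3, 4 (2 points).
  x = 1: rhs = 3, matching y values: none (0 points).
  x = 2: rhs = 3, matching y values: none (0 points).
  x = 3: rhs = 1, matching y values: 1, 6 (2 points).
  x = 4: rhs = 3, matching y values: none (0 points).
  x = 5: rhs = 1, matching y values: 1, 6 (2 points).
  x = 6: rhs = 1, matching y values: 1, 6 (2 points).
Total affine count: 8.
Full point count |E(F_7)| = 8 + 1 = 9.
Hasse bound: |9 − (7+1)| = |1| = 1 ≤ 2√7 ≈ 5.2915 ✓.


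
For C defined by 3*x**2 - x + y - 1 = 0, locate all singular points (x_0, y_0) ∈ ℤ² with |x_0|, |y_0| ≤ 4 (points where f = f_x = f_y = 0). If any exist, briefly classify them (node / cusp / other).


No singular points in the scanned grid; C is smooth there.

Compute partial derivatives:
  f_x = 6*x - 1.
  f_y = 1.
f_y = 1 is a nonzero constant, so f_y never vanishes: no point (x, y) can satisfy f = f_x = f_y = 0. In particular no (x, y) ∈ {−4, ..., 4}² is singular; the curve is smooth.


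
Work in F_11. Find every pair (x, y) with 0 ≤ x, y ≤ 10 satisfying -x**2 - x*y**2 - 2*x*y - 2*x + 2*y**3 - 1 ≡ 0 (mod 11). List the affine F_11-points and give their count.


Affine F_11-points: {(0, 8), (5, 10), (6, 8), (8, 6), (9, 5), (10, 0)}; count = 6.

For each of the 121 pairs (x, y) ∈ F_11², evaluate f(x, y) mod 11. Record the zeros.
  x = 0: [0↦10, 1↦1, 2↦4, 3↦9, 4↦6, 5↦7, 6↦2, 7↦3, 8↦0, 9↦5, 10↦8]  zeros at y ∈ {8}
  x = 1: [0↦7, 1↦6, 2↦4, 3↦2, 4↦1, 5↦2, 6↦6, 7↦3, 8↦5, 9↦2, 10↦6]  zeros at y ∈ ∅
  x = 2: [0↦2, 1↦9, 2↦2, 3↦4, 4↦5, 5↦6, 6↦8, 7↦1, 8↦8, 9↦8, 10↦2]  zeros at y ∈ ∅
  x = 3: [0↦6, 1↦10, 2↦9, 3↦4, 4↦7, 5↦8, 6↦8, 7↦8, 8↦9, 9↦1, 10↦7]  zeros at y ∈ ∅
  x = 4: [0↦8, 1↦9, 2↦3, 3↦2, 4↦7, 5↦8, 6↦6, 7↦2, 8↦8, 9↦3, 10↦10]  zeros at y ∈ ∅
  x = 5: [0↦8, 1↦6, 2↦6, 3↦9, 4↦5, 5↦6, 6↦2, 7↦5, 8↦5, 9↦3, 10↦0]  zeros at y ∈ {10}
  x = 6: [0↦6, 1↦1, 2↦7, 3↦3, 4↦1, 5↦2, 6↦7, 7↦6, 8↦0, 9↦1, 10↦10]  zeros at y ∈ {8}
  x = 7: [0↦2, 1↦5, 2↦6, 3↦6, 4↦6, 5↦7, 6↦10, 7↦5, 8↦4, 9↦8, 10↦7]  zeros at y ∈ ∅
  x = 8: [0↦7, 1↦7, 2↦3, 3↦7, 4↦9, 5↦10, 6↦0, 7↦2, 8↦6, 9↦2, 10↦2]  zeros at y ∈ {6}
  x = 9: [0↦10, 1↦7, 2↦9, 3↦6, 4↦10, 5↦0, 6↦10, 7↦8, 8↦6, 9↦5, 10↦6]  zeros at y ∈ {5}
  x = 10: [0↦0, 1↦5, 2↦2, 3↦3, 4↦9, 5↦10, 6↦7, 7↦1, 8↦4, 9↦6, 10↦8]  zeros at y ∈ {0}
Collecting zeros: affine points = {(0, 8), (5, 10), (6, 8), (8, 6), (9, 5), (10, 0)}.
Total count |C(F_11)_aff| = 6.


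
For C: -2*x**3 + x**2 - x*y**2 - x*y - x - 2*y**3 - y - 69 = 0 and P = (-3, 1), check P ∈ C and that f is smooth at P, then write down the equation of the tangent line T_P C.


Tangent line at P: -63*x + 2*y - 191 = 0.

Step 1: f(-3, 1) = 0, so P lies on C.
Step 2: partial derivatives
  f_x(x, y) = -6*x**2 + 2*x - y**2 - y - 1, f_y(x, y) = -2*x*y - x - 6*y**2 - 1.
  f_x(P) = -63, f_y(P) = 2 (gradient nonzero, so P is smooth).
Step 3: tangent line at P: -63·(x − -3) + 2·(y − 1) = 0.
Expanding: -63*x + 2*y - 191 = 0.


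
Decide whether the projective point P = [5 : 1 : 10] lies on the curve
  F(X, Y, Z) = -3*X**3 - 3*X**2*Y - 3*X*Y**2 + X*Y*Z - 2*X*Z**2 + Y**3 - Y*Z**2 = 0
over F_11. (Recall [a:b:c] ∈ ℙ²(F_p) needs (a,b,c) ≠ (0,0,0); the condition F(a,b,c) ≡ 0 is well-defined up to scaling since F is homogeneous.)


F(5,1,10) ≡ 4 (mod 11); P is NOT on the curve.

Evaluate F(5, 1, 10) term-by-term (mod 11).
  -3*X**3 ↦ -3·125·1·1 = -375
  -3*X**2*Y ↦ -3·25·1·1 = -75
  -3*X*Y**2 ↦ -3·5·1·1 = -15
  X*Y*Z ↦ 1·5·1·10 = 50
  -2*X*Z**2 ↦ -2·5·1·100 = -1000
  Y**3 ↦ 1·1·1·1 = 1
  -Y*Z**2 ↦ -1·1·1·100 = -100
Sum: F(5, 1, 10) = (-375) + (-75) + (-15) + (50) + (-1000) + (1) + (-100) = -1514.
Reducing mod 11: -1514 ≡ 4 (mod 11).
Since F(a, b, c) ≡ 4 ≠ 0 (mod 11), P does NOT lie on the curve.


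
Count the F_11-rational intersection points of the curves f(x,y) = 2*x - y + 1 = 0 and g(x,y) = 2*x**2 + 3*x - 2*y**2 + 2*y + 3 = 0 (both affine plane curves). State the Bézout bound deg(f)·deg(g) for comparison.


Common zeros: ∅; count = 0; Bézout bound = 2.

deg(f) = 1, deg(g) = 2, so Bézout bound = 2.
Scan x ∈ F_11. For each x, list the y ∈ F_11 with f(x, y) ≡ 0 and those with g(x, y) ≡ 0 (mod 11); the common zeros in that column are the intersection.
  x = 0: f ≡ 0 at y ∈ {1}; g ≡ 0 at y ∈ ∅; common: ∅.
  x = 1: f ≡ 0 at y ∈ {3}; g ≡ 0 at y ∈ ∅; common: ∅.
  x = 2: f ≡ 0 at y ∈ {5}; g ≡ 0 at y ∈ ∅; common: ∅.
  x = 3: f ≡ 0 at y ∈ {7}; g ≡ 0 at y ∈ ∅; common: ∅.
  x = 4: f ≡ 0 at y ∈ {9}; g ≡ 0 at y ∈ ∅; common: ∅.
  x = 5: f ≡ 0 at y ∈ {0}; g ≡ 0 at y ∈ {4, 8}; common: ∅.
  x = 6: f ≡ 0 at y ∈ {2}; g ≡ 0 at y ∈ {6}; common: ∅.
  x = 7: f ≡ 0 at y ∈ {4}; g ≡ 0 at y ∈ {3, 9}; common: ∅.
  x = 8: f ≡ 0 at y ∈ {6}; g ≡ 0 at y ∈ {3, 9}; common: ∅.
  x = 9: f ≡ 0 at y ∈ {8}; g ≡ 0 at y ∈ {6}; common: ∅.
  x = 10: f ≡ 0 at y ∈ {10}; g ≡ 0 at y ∈ {4, 8}; common: ∅.
Collecting: common zeros = ∅, so the count is 0.
Comparison with the Bézout bound: 0 ≤ 2 = deg(f)·deg(g), as expected for curves with no common component (the affine F_11-count falls short of the bound because intersections may lie at infinity, over extension fields, or carry multiplicity).


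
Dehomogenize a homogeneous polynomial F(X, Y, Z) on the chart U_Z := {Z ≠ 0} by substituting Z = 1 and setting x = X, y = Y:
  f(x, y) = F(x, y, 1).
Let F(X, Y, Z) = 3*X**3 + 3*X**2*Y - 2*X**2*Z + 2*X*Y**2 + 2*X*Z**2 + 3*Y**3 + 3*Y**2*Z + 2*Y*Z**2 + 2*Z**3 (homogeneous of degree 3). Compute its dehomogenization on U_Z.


f(x, y) = 3*x**3 + 3*x**2*y - 2*x**2 + 2*x*y**2 + 2*x + 3*y**3 + 3*y**2 + 2*y + 2

On U_Z we set Z = 1. Each monomial c·X^i·Y^j·Z^k in F becomes c·x^i·y^j·1^k = c·x^i·y^j.
Substituting Z = 1: F(X, Y, 1) = 3*x**3 + 3*x**2*y - 2*x**2 + 2*x*y**2 + 2*x + 3*y**3 + 3*y**2 + 2*y + 2.
Note: deg(f) ≤ deg(F) = 3; strict inequality happens when F is divisible by Z (lost terms).


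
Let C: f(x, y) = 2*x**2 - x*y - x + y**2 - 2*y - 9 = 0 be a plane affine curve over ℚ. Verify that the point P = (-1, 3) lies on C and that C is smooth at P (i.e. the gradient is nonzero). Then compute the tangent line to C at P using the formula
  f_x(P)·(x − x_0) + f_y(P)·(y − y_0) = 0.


Tangent line at P: -8*x + 5*y - 23 = 0.

Step 1: f(-1, 3) = 0, so P lies on C.
Step 2: partial derivatives
  f_x(x, y) = 4*x - y - 1, f_y(x, y) = -x + 2*y - 2.
  f_x(P) = -8, f_y(P) = 5 (gradient nonzero, so P is smooth).
Step 3: tangent line at P: -8·(x − -1) + 5·(y − 3) = 0.
Expanding: -8*x + 5*y - 23 = 0.


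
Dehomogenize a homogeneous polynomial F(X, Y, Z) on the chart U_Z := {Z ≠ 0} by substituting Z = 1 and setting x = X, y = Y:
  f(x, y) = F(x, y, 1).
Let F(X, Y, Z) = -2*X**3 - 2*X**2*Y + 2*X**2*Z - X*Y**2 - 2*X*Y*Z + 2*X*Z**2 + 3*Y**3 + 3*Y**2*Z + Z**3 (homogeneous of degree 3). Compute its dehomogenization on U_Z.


f(x, y) = -2*x**3 - 2*x**2*y + 2*x**2 - x*y**2 - 2*x*y + 2*x + 3*y**3 + 3*y**2 + 1

On U_Z we set Z = 1. Each monomial c·X^i·Y^j·Z^k in F becomes c·x^i·y^j·1^k = c·x^i·y^j.
Substituting Z = 1: F(X, Y, 1) = -2*x**3 - 2*x**2*y + 2*x**2 - x*y**2 - 2*x*y + 2*x + 3*y**3 + 3*y**2 + 1.
Note: deg(f) ≤ deg(F) = 3; strict inequality happens when F is divisible by Z (lost terms).


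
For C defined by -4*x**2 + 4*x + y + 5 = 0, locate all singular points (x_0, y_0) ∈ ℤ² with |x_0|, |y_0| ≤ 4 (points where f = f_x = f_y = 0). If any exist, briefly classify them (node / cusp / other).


No singular points in the scanned grid; C is smooth there.

Compute partial derivatives:
  f_x = 4 - 8*x.
  f_y = 1.
f_y = 1 is a nonzero constant, so f_y never vanishes: no point (x, y) can satisfy f = f_x = f_y = 0. In particular no (x, y) ∈ {−4, ..., 4}² is singular; the curve is smooth.


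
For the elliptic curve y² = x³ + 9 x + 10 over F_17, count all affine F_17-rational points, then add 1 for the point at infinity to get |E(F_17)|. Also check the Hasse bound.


Affine points = {(2, 6), (2, 11), (3, 8), (3, 9), (4, 5), (4, 12), (6, 5), (6, 12), (7, 5), (7, 12), (8, 4), (8, 13), (9, 2), (9, 15), (15, 1), (15, 16), (16, 0)}; affine count = 17; |E(F_17)| = 18.

Discriminant check: Δ ∝ 4a³ + 27b² = 4·9³ + 27·10² = 4·729 + 27·100 ≡ 6 (mod 17). Nonzero ⇒ E is nonsingular.
For each x ∈ F_17, compute rhs = x³ + 9·x + 10 mod 17, then count y ∈ F_17 with y² ≡ rhs.
  x = 0: rhs = 10, matching y values: none (0 points).
  x = 1: rhs = 3, matching y values: none (0 points).
  x = 2: rhs = 2, matching y values: 6, 11 (2 points).
  x = 3: rhs = 13, matching y values: 8, 9 (2 points).
  x = 4: rhs = 8, matching y values: 5, 12 (2 points).
  x = 5: rhs = 10, matching y values: none (0 points).
  x = 6: rhs = 8, matching y values: 5, 12 (2 points).
  x = 7: rhs = 8, matching y values: 5, 12 (2 points).
  x = 8: rhs = 16, matching y values: 4, 13 (2 points).
  x = 9: rhs = 4, matching y values: 2, 15 (2 points).
  x = 10: rhs = 12, matching y values: none (0 points).
  x = 11: rhs = 12, matching y values: none (0 points).
  x = 12: rhs = 10, matching y values: none (0 points).
  x = 13: rhs = 12, matching y values: none (0 points).
  x = 14: rhs = 7, matching y values: none (0 points).
  x = 15: rhs = 1, matching y values: 1, 16 (2 points).
  x = 16: rhs = 0, matching y values: 0 (1 points).
Total affine count: 17.
Full point count |E(F_17)| = 17 + 1 = 18.
Hasse bound: |18 − (17+1)| = |0| = 0 ≤ 2√17 ≈ 8.2462 ✓.


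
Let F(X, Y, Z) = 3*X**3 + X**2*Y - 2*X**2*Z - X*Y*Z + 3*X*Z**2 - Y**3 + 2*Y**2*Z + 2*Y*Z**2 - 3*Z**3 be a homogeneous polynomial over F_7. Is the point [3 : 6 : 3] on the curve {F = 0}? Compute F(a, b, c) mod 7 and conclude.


F(3,6,3) ≡ 2 (mod 7); P is NOT on the curve.

Evaluate F(3, 6, 3) term-by-term (mod 7).
  3*X**3 ↦ 3·27·1·1 = 81
  X**2*Y ↦ 1·9·6·1 = 54
  -2*X**2*Z ↦ -2·9·1·3 = -54
  -X*Y*Z ↦ -1·3·6·3 = -54
  3*X*Z**2 ↦ 3·3·1·9 = 81
  -Y**3 ↦ -1·1·216·1 = -216
  2*Y**2*Z ↦ 2·1·36·3 = 216
  2*Y*Z**2 ↦ 2·1·6·9 = 108
  -3*Z**3 ↦ -3·1·1·27 = -81
Sum: F(3, 6, 3) = (81) + (54) + (-54) + (-54) + (81) + (-216) + (216) + (108) + (-81) = 135.
Reducing mod 7: 135 ≡ 2 (mod 7).
Since F(a, b, c) ≡ 2 ≠ 0 (mod 7), P does NOT lie on the curve.


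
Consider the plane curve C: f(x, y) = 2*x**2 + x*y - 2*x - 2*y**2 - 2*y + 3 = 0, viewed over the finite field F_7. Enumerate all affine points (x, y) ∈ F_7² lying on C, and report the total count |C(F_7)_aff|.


Affine F_7-points: {(0, 3), (1, 1), (1, 2), (2, 0), (3, 1), (3, 3), (6, 0), (6, 2)}; count = 8.

For each of the 49 pairs (x, y) ∈ F_7², evaluate f(x, y) mod 7. Record the zeros.
  x = 0: [0↦3, 1↦6, 2↦5, 3↦0, 4↦5, 5↦6, 6↦3]  zeros at y ∈ {3}
  x = 1: [0↦3, 1↦0, 2↦0, 3↦3, 4↦2, 5↦4, 6↦2]  zeros at y ∈ {1, 2}
  x = 2: [0↦0, 1↦5, 2↦6, 3↦3, 4↦3, 5↦6, 6↦5]  zeros at y ∈ {0}
  x = 3: [0↦1, 1↦0, 2↦2, 3↦0, 4↦1, 5↦5, 6↦5]  zeros at y ∈ {1, 3}
  x = 4: [0↦6, 1↦6, 2↦2, 3↦1, 4↦3, 5↦1, 6↦2]  zeros at y ∈ ∅
  x = 5: [0↦1, 1↦2, 2↦6, 3↦6, 4↦2, 5↦1, 6↦3]  zeros at y ∈ ∅
  x = 6: [0↦0, 1↦2, 2↦0, 3↦1, 4↦5, 5↦5, 6↦1]  zeros at y ∈ {0, 2}
Collecting zeros: affine points = {(0, 3), (1, 1), (1, 2), (2, 0), (3, 1), (3, 3), (6, 0), (6, 2)}.
Total count |C(F_7)_aff| = 8.


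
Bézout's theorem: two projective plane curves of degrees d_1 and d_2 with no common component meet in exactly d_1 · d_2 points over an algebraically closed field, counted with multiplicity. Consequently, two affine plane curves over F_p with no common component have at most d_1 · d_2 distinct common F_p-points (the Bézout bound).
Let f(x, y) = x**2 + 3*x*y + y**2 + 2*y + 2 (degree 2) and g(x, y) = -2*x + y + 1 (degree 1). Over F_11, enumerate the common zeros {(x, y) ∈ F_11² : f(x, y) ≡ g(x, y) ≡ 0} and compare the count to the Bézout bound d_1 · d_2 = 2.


Common zeros: {(4, 7)}; count = 1; Bézout bound = 2.

deg(f) = 2, deg(g) = 1, so Bézout bound = 2.
Scan x ∈ F_11. For each x, list the y ∈ F_11 with f(x, y) ≡ 0 and those with g(x, y) ≡ 0 (mod 11); the common zeros in that column are the intersection.
  x = 0: f ≡ 0 at y ∈ ∅; g ≡ 0 at y ∈ {10}; common: ∅.
  x = 1: f ≡ 0 at y ∈ ∅; g ≡ 0 at y ∈ {1}; common: ∅.
  x = 2: f ≡ 0 at y ∈ ∅; g ≡ 0 at y ∈ {3}; common: ∅.
  x = 3: f ≡ 0 at y ∈ {0}; g ≡ 0 at y ∈ {5}; common: ∅.
  x = 4: f ≡ 0 at y ∈ {1, 7}; g ≡ 0 at y ∈ {7}; common: {7}.
  x = 5: f ≡ 0 at y ∈ {6, 10}; g ≡ 0 at y ∈ {9}; common: ∅.
  x = 6: f ≡ 0 at y ∈ ∅; g ≡ 0 at y ∈ {0}; common: ∅.
  x = 7: f ≡ 0 at y ∈ ∅; g ≡ 0 at y ∈ {2}; common: ∅.
  x = 8: f ≡ 0 at y ∈ {0, 7}; g ≡ 0 at y ∈ {4}; common: ∅.
  x = 9: f ≡ 0 at y ∈ {5, 10}; g ≡ 0 at y ∈ {6}; common: ∅.
  x = 10: f ≡ 0 at y ∈ {6}; g ≡ 0 at y ∈ {8}; common: ∅.
Collecting: common zeros = {(4, 7)}, so the count is 1.
Comparison with the Bézout bound: 1 ≤ 2 = deg(f)·deg(g), as expected for curves with no common component (the affine F_11-count falls short of the bound because intersections may lie at infinity, over extension fields, or carry multiplicity).


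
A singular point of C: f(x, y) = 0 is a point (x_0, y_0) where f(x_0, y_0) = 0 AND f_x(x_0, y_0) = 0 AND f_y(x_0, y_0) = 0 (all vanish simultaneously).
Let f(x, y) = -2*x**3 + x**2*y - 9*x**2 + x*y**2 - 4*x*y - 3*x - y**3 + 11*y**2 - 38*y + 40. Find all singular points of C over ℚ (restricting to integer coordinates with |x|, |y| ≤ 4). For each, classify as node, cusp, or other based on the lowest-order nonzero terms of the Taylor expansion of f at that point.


Singular points: {(-1, 3)}; classification: cusp.

Compute partial derivatives:
  f_x = -6*x**2 + 2*x*y - 18*x + y**2 - 4*y - 3.
  f_y = x**2 + 2*x*y - 4*x - 3*y**2 + 22*y - 38.
Scan x_0 ∈ {−4, ..., 4}. For each x_0, f_y(x_0, y) is a polynomial in y; find its integer roots y ∈ {−4, ..., 4}, then test f_x and f at those candidates.
  x = -4: f_y(-4, y) = -3*y**2 + 14*y - 6; no integer root y with |y| ≤ 4.
  x = -3: f_y(-3, y) = -3*y**2 + 16*y - 17; no integer root y with |y| ≤ 4.
  x = -2: f_y(-2, y) = -3*y**2 + 18*y - 26; no integer root y with |y| ≤ 4.
  x = -1: f_y(-1, y) = -3*y**2 + 20*y - 33; vanishes at y ∈ {3}. (-1, 3): f_x = 0, f = 0 — SINGULAR.
  x = 0: f_y(0, y) = -3*y**2 + 22*y - 38; no integer root y with |y| ≤ 4.
  x = 1: f_y(1, y) = -3*y**2 + 24*y - 41; no integer root y with |y| ≤ 4.
  x = 2: f_y(2, y) = -3*y**2 + 26*y - 42; no integer root y with |y| ≤ 4.
  x = 3: f_y(3, y) = -3*y**2 + 28*y - 41; no integer root y with |y| ≤ 4.
  x = 4: f_y(4, y) = -3*y**2 + 30*y - 38; no integer root y with |y| ≤ 4.
Only singular point on the grid: (-1, 3).
Classify: substitute x = -1 + u, y = 3 + v and expand: f = -2*u**3 + u**2*v + u*v**2 - v**3 + v**2.
No constant or linear terms (consistent with a singular point). Quadratic part: v**2. Cubic part: -2*u**3 + u**2*v + u*v**2 - v**3.
The quadratic part v**2 is a perfect square, so there is a single (double) tangent line v = 0, i.e. y = 3. Restricting the cubic part to that line (v = 0) leaves -2*u**3 ≠ 0, so f is not divisible by v and the branch is v² ≈ 2*u**3 to lowest order — this is a cusp.
Classification: cusp.


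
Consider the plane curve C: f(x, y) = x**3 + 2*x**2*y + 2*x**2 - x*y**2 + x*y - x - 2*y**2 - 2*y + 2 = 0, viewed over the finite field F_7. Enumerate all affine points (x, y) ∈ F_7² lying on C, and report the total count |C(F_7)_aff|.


Affine F_7-points: {(1, 6), (3, 3), (3, 5), (5, 6)}; count = 4.

For each of the 49 pairs (x, y) ∈ F_7², evaluate f(x, y) mod 7. Record the zeros.
  x = 0: [0↦2, 1↦5, 2↦4, 3↦6, 4↦4, 5↦5, 6↦2]  zeros at y ∈ ∅
  x = 1: [0↦4, 1↦2, 2↦1, 3↦1, 4↦2, 5↦4, 6↦0]  zeros at y ∈ {6}
  x = 2: [0↦2, 1↦6, 2↦2, 3↦4, 4↦5, 5↦5, 6↦4]  zeros at y ∈ ∅
  x = 3: [0↦2, 1↦2, 2↦6, 3↦0, 4↦5, 5↦0, 6↦6]  zeros at y ∈ {3, 5}
  x = 4: [0↦3, 1↦3, 2↦5, 3↦2, 4↦1, 5↦2, 6↦5]  zeros at y ∈ ∅
  x = 5: [0↦4, 1↦1, 2↦5, 3↦2, 4↦6, 5↦3, 6↦0]  zeros at y ∈ {6}
  x = 6: [0↦4, 1↦2, 2↦5, 3↦6, 4↦5, 5↦2, 6↦4]  zeros at y ∈ ∅
Collecting zeros: affine points = {(1, 6), (3, 3), (3, 5), (5, 6)}.
Total count |C(F_7)_aff| = 4.


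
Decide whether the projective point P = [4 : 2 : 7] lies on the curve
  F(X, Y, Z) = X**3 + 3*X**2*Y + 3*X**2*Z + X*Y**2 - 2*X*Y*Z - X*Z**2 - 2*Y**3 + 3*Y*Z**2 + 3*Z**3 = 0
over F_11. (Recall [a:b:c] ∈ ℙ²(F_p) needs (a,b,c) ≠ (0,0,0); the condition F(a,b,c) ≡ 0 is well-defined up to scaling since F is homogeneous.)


F(4,2,7) ≡ 4 (mod 11); P is NOT on the curve.

Evaluate F(4, 2, 7) term-by-term (mod 11).
  X**3 ↦ 1·64·1·1 = 64
  3*X**2*Y ↦ 3·16·2·1 = 96
  3*X**2*Z ↦ 3·16·1·7 = 336
  X*Y**2 ↦ 1·4·4·1 = 16
  -2*X*Y*Z ↦ -2·4·2·7 = -112
  -X*Z**2 ↦ -1·4·1·49 = -196
  -2*Y**3 ↦ -2·1·8·1 = -16
  3*Y*Z**2 ↦ 3·1·2·49 = 294
  3*Z**3 ↦ 3·1·1·343 = 1029
Sum: F(4, 2, 7) = (64) + (96) + (336) + (16) + (-112) + (-196) + (-16) + (294) + (1029) = 1511.
Reducing mod 11: 1511 ≡ 4 (mod 11).
Since F(a, b, c) ≡ 4 ≠ 0 (mod 11), P does NOT lie on the curve.


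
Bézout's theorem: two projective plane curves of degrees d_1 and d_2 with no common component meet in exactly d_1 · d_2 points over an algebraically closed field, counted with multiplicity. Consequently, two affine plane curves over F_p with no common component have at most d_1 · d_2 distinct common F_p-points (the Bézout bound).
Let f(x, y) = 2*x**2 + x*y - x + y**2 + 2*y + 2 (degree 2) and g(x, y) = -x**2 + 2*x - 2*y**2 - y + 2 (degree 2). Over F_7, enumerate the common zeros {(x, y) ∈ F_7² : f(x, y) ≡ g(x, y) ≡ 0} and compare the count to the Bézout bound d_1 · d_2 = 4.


Common zeros: {(1, 1), (4, 4), (5, 4), (6, 5)}; count = 4; Bézout bound = 4.

deg(f) = 2, deg(g) = 2, so Bézout bound = 4.
Scan x ∈ F_7. For each x, list the y ∈ F_7 with f(x, y) ≡ 0 and those with g(x, y) ≡ 0 (mod 7); the common zeros in that column are the intersection.
  x = 0: f ≡ 0 at y ∈ ∅; g ≡ 0 at y ∈ ∅; common: ∅.
  x = 1: f ≡ 0 at y ∈ {1, 3}; g ≡ 0 at y ∈ {1, 2}; common: {1}.
  x = 2: f ≡ 0 at y ∈ ∅; g ≡ 0 at y ∈ ∅; common: ∅.
  x = 3: f ≡ 0 at y ∈ ∅; g ≡ 0 at y ∈ {5}; common: ∅.
  x = 4: f ≡ 0 at y ∈ {4}; g ≡ 0 at y ∈ {4, 6}; common: {4}.
  x = 5: f ≡ 0 at y ∈ {3, 4}; g ≡ 0 at y ∈ {4, 6}; common: {4}.
  x = 6: f ≡ 0 at y ∈ {1, 5}; g ≡ 0 at y ∈ {5}; common: {5}.
Collecting: common zeros = {(1, 1), (4, 4), (5, 4), (6, 5)}, so the count is 4.
Comparison with the Bézout bound: 4 ≤ 4 = deg(f)·deg(g), as expected for curves with no common component (the bound is attained).


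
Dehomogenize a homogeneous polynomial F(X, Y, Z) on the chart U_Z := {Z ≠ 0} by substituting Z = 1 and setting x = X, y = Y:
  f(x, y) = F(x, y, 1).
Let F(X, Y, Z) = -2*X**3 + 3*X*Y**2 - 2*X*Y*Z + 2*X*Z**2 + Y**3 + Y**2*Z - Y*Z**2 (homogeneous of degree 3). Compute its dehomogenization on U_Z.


f(x, y) = -2*x**3 + 3*x*y**2 - 2*x*y + 2*x + y**3 + y**2 - y

On U_Z we set Z = 1. Each monomial c·X^i·Y^j·Z^k in F becomes c·x^i·y^j·1^k = c·x^i·y^j.
Substituting Z = 1: F(X, Y, 1) = -2*x**3 + 3*x*y**2 - 2*x*y + 2*x + y**3 + y**2 - y.
Note: deg(f) ≤ deg(F) = 3; strict inequality happens when F is divisible by Z (lost terms).


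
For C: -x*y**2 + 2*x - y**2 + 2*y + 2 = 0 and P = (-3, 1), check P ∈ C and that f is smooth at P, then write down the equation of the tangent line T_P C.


Tangent line at P: x + 6*y - 3 = 0.

Step 1: f(-3, 1) = 0, so P lies on C.
Step 2: partial derivatives
  f_x(x, y) = 2 - y**2, f_y(x, y) = -2*x*y - 2*y + 2.
  f_x(P) = 1, f_y(P) = 6 (gradient nonzero, so P is smooth).
Step 3: tangent line at P: 1·(x − -3) + 6·(y − 1) = 0.
Expanding: x + 6*y - 3 = 0.


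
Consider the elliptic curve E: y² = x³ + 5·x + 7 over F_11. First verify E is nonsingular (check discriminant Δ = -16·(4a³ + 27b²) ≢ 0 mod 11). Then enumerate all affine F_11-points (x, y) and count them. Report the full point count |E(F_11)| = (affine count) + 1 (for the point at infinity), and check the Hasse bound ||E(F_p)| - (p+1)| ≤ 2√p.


Affine points = {(2, 5), (2, 6), (3, 4), (3, 7), (4, 5), (4, 6), (5, 5), (5, 6), (6, 0), (7, 0), (8, 3), (8, 8), (9, 0), (10, 1), (10, 10)}; affine count = 15; |E(F_11)| = 16.

Discriminant check: Δ ∝ 4a³ + 27b² = 4·5³ + 27·7² = 4·125 + 27·49 ≡ 8 (mod 11). Nonzero ⇒ E is nonsingular.
For each x ∈ F_11, compute rhs = x³ + 5·x + 7 mod 11, then count y ∈ F_11 with y² ≡ rhs.
  x = 0: rhs = 7, matching y values: none (0 points).
  x = 1: rhs = 2, matching y values: none (0 points).
  x = 2: rhs = 3, matching y values: 5, 6 (2 points).
  x = 3: rhs = 5, matching y values: 4, 7 (2 points).
  x = 4: rhs = 3, matching y values: 5, 6 (2 points).
  x = 5: rhs = 3, matching y values: 5, 6 (2 points).
  x = 6: rhs = 0, matching y values: 0 (1 points).
  x = 7: rhs = 0, matching y values: 0 (1 points).
  x = 8: rhs = 9, matching y values: 3, 8 (2 points).
  x = 9: rhs = 0, matching y values: 0 (1 points).
  x = 10: rhs = 1, matching y values: 1, 10 (2 points).
Total affine count: 15.
Full point count |E(F_11)| = 15 + 1 = 16.
Hasse bound: |16 − (11+1)| = |4| = 4 ≤ 2√11 ≈ 6.6332 ✓.


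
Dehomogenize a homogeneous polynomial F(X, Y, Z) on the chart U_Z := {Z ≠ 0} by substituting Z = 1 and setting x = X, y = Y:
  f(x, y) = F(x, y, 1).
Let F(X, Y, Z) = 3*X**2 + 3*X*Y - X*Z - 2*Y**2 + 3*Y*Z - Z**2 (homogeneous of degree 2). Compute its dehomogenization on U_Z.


f(x, y) = 3*x**2 + 3*x*y - x - 2*y**2 + 3*y - 1

On U_Z we set Z = 1. Each monomial c·X^i·Y^j·Z^k in F becomes c·x^i·y^j·1^k = c·x^i·y^j.
Substituting Z = 1: F(X, Y, 1) = 3*x**2 + 3*x*y - x - 2*y**2 + 3*y - 1.
Note: deg(f) ≤ deg(F) = 2; strict inequality happens when F is divisible by Z (lost terms).


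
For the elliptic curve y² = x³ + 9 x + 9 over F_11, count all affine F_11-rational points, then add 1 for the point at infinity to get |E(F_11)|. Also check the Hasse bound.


Affine points = {(0, 3), (0, 8), (5, 5), (5, 6), (6, 2), (6, 9), (9, 4), (9, 7)}; affine count = 8; |E(F_11)| = 9.

Discriminant check: Δ ∝ 4a³ + 27b² = 4·9³ + 27·9² = 4·729 + 27·81 ≡ 10 (mod 11). Nonzero ⇒ E is nonsingular.
For each x ∈ F_11, compute rhs = x³ + 9·x + 9 mod 11, then count y ∈ F_11 with y² ≡ rhs.
  x = 0: rhs = 9, matching y values: 3, 8 (2 points).
  x = 1: rhs = 8, matching y values: none (0 points).
  x = 2: rhs = 2, matching y values: none (0 points).
  x = 3: rhs = 8, matching y values: none (0 points).
  x = 4: rhs = 10, matching y values: none (0 points).
  x = 5: rhs = 3, matching y values: 5, 6 (2 points).
  x = 6: rhs = 4, matching y values: 2, 9 (2 points).
  x = 7: rhs = 8, matching y values: none (0 points).
  x = 8: rhs = 10, matching y values: none (0 points).
  x = 9: rhs = 5, matching y values: 4, 7 (2 points).
  x = 10: rhs = 10, matching y values: none (0 points).
Total affine count: 8.
Full point count |E(F_11)| = 8 + 1 = 9.
Hasse bound: |9 − (11+1)| = |-3| = 3 ≤ 2√11 ≈ 6.6332 ✓.


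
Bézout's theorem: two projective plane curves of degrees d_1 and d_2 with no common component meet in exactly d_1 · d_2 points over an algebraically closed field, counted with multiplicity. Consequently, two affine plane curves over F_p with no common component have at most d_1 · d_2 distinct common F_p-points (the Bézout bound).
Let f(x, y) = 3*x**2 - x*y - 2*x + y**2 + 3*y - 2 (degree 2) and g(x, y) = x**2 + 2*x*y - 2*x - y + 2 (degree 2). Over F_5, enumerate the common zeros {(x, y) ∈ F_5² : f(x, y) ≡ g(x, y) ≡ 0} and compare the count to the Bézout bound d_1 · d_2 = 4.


Common zeros: {(3, 1), (3, 4)}; count = 2; Bézout bound = 4.

deg(f) = 2, deg(g) = 2, so Bézout bound = 4.
Scan x ∈ F_5. For each x, list the y ∈ F_5 with f(x, y) ≡ 0 and those with g(x, y) ≡ 0 (mod 5); the common zeros in that column are the intersection.
  x = 0: f ≡ 0 at y ∈ ∅; g ≡ 0 at y ∈ {2}; common: ∅.
  x = 1: f ≡ 0 at y ∈ ∅; g ≡ 0 at y ∈ {4}; common: ∅.
  x = 2: f ≡ 0 at y ∈ ∅; g ≡ 0 at y ∈ {1}; common: ∅.
  x = 3: f ≡ 0 at y ∈ {1, 4}; g ≡ 0 at y ∈ {0, 1, 2, 3, 4}; common: {1, 4}.
  x = 4: f ≡ 0 at y ∈ {2, 4}; g ≡ 0 at y ∈ {0}; common: ∅.
Collecting: common zeros = {(3, 1), (3, 4)}, so the count is 2.
Comparison with the Bézout bound: 2 ≤ 4 = deg(f)·deg(g), as expected for curves with no common component (the affine F_5-count falls short of the bound because intersections may lie at infinity, over extension fields, or carry multiplicity).


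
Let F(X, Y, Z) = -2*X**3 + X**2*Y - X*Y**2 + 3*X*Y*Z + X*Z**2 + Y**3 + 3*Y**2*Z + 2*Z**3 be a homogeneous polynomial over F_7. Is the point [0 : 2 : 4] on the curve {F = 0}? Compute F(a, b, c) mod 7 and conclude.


F(0,2,4) ≡ 2 (mod 7); P is NOT on the curve.

Evaluate F(0, 2, 4) term-by-term (mod 7).
  -2*X**3 ↦ -2·0·1·1 = 0
  X**2*Y ↦ 1·0·2·1 = 0
  -X*Y**2 ↦ -1·0·4·1 = 0
  3*X*Y*Z ↦ 3·0·2·4 = 0
  X*Z**2 ↦ 1·0·1·16 = 0
  Y**3 ↦ 1·1·8·1 = 8
  3*Y**2*Z ↦ 3·1·4·4 = 48
  2*Z**3 ↦ 2·1·1·64 = 128
Sum: F(0, 2, 4) = (0) + (0) + (0) + (0) + (0) + (8) + (48) + (128) = 184.
Reducing mod 7: 184 ≡ 2 (mod 7).
Since F(a, b, c) ≡ 2 ≠ 0 (mod 7), P does NOT lie on the curve.


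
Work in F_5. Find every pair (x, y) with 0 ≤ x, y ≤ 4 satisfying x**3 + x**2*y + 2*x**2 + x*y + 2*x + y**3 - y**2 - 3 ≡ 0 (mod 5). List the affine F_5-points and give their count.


Affine F_5-points: {(0, 3), (0, 4), (1, 2), (3, 1), (4, 2)}; count = 5.

For each of the 25 pairs (x, y) ∈ F_5², evaluate f(x, y) mod 5. Record the zeros.
  x = 0: [0↦2, 1↦2, 2↦1, 3↦0, 4↦0]  zeros at y ∈ {3, 4}
  x = 1: [0↦2, 1↦4, 2↦0, 3↦1, 4↦3]  zeros at y ∈ {2}
  x = 2: [0↦2, 1↦3, 2↦3, 3↦3, 4↦4]  zeros at y ∈ ∅
  x = 3: [0↦3, 1↦0, 2↦1, 3↦2, 4↦4]  zeros at y ∈ {1}
  x = 4: [0↦1, 1↦1, 2↦0, 3↦4, 4↦4]  zeros at y ∈ {2}
Collecting zeros: affine points = {(0, 3), (0, 4), (1, 2), (3, 1), (4, 2)}.
Total count |C(F_5)_aff| = 5.


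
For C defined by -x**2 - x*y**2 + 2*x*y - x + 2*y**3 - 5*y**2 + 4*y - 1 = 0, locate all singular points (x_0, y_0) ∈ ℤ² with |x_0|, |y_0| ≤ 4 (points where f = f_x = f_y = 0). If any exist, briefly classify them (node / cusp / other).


Singular points: {(0, 1)}; classification: node.

Compute partial derivatives:
  f_x = -2*x - y**2 + 2*y - 1.
  f_y = -2*x*y + 2*x + 6*y**2 - 10*y + 4.
Scan x_0 ∈ {−4, ..., 4}. For each x_0, f_y(x_0, y) is a polynomial in y; find its integer roots y ∈ {−4, ..., 4}, then test f_x and f at those candidates.
  x = -4: f_y(-4, y) = 6*y**2 - 2*y - 4; vanishes at y ∈ {1}. (-4, 1): f_x = 8 ≠ 0.
  x = -3: f_y(-3, y) = 6*y**2 - 4*y - 2; vanishes at y ∈ {1}. (-3, 1): f_x = 6 ≠ 0.
  x = -2: f_y(-2, y) = 6*y**2 - 6*y; vanishes at y ∈ {0, 1}. (-2, 0): f_x = 3 ≠ 0; (-2, 1): f_x = 4 ≠ 0.
  x = -1: f_y(-1, y) = 6*y**2 - 8*y + 2; vanishes at y ∈ {1}. (-1, 1): f_x = 2 ≠ 0.
  x = 0: f_y(0, y) = 6*y**2 - 10*y + 4; vanishes at y ∈ {1}. (0, 1): f_x = 0, f = 0 — SINGULAR.
  x = 1: f_y(1, y) = 6*y**2 - 12*y + 6; vanishes at y ∈ {1}. (1, 1): f_x = -2 ≠ 0.
  x = 2: f_y(2, y) = 6*y**2 - 14*y + 8; vanishes at y ∈ {1}. (2, 1): f_x = -4 ≠ 0.
  x = 3: f_y(3, y) = 6*y**2 - 16*y + 10; vanishes at y ∈ {1}. (3, 1): f_x = -6 ≠ 0.
  x = 4: f_y(4, y) = 6*y**2 - 18*y + 12; vanishes at y ∈ {1, 2}. (4, 1): f_x = -8 ≠ 0; (4, 2): f_x = -9 ≠ 0.
Only singular point on the grid: (0, 1).
Classify: substitute x = 0 + u, y = 1 + v and expand: f = -u**2 - u*v**2 + 2*v**3 + v**2.
No constant or linear terms (consistent with a singular point). Quadratic part: -u**2 + v**2. Cubic part: -u*v**2 + 2*v**3.
The quadratic part v**2 - u**2 = (v − u)(v + u) splits into two distinct linear factors, so there are two distinct tangent lines y − 1 = ±(x − 0) — this is a node (ordinary double point).
Classification: node.


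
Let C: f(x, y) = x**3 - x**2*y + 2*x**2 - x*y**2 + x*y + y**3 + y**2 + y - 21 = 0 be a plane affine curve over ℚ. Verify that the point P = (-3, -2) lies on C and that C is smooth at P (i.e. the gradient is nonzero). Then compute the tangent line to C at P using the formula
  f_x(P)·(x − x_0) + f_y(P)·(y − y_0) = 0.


Tangent line at P: -3*x - 15*y - 39 = 0.

Step 1: f(-3, -2) = 0, so P lies on C.
Step 2: partial derivatives
  f_x(x, y) = 3*x**2 - 2*x*y + 4*x - y**2 + y, f_y(x, y) = -x**2 - 2*x*y + x + 3*y**2 + 2*y + 1.
  f_x(P) = -3, f_y(P) = -15 (gradient nonzero, so P is smooth).
Step 3: tangent line at P: -3·(x − -3) + -15·(y − -2) = 0.
Expanding: -3*x - 15*y - 39 = 0.


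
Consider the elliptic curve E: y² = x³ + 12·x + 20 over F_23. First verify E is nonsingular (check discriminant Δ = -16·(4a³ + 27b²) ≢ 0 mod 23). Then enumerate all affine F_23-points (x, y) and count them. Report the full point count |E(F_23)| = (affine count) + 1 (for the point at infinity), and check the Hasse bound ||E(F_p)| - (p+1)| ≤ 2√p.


Affine points = {(2, 11), (2, 12), (6, 3), (6, 20), (9, 11), (9, 12), (10, 6), (10, 17), (12, 11), (12, 12), (13, 2), (13, 21), (17, 10), (17, 13), (19, 0), (20, 7), (20, 16)}; affine count = 17; |E(F_23)| = 18.

Discriminant check: Δ ∝ 4a³ + 27b² = 4·12³ + 27·20² = 4·1728 + 27·400 ≡ 2 (mod 23). Nonzero ⇒ E is nonsingular.
For each x ∈ F_23, compute rhs = x³ + 12·x + 20 mod 23, then count y ∈ F_23 with y² ≡ rhs.
  x = 0: rhs = 20, matching y values: none (0 points).
  x = 1: rhs = 10, matching y values: none (0 points).
  x = 2: rhs = 6, matching y values: 11, 12 (2 points).
  x = 3: rhs = 14, matching y values: none (0 points).
  x = 4: rhs = 17, matching y values: none (0 points).
  x = 5: rhs = 21, matching y values: none (0 points).
  x = 6: rhs = 9, matching y values: 3, 20 (2 points).
  x = 7: rhs = 10, matching y values: none (0 points).
  x = 8: rhs = 7, matching y values: none (0 points).
  x = 9: rhs = 6, matching y values: 11, 12 (2 points).
  x = 10: rhs = 13, matching y values: 6, 17 (2 points).
  x = 11: rhs = 11, matching y values: none (0 points).
  x = 12: rhs = 6, matching y values: 11, 12 (2 points).
  x = 13: rhs = 4, matching y values: 2, 21 (2 points).
  x = 14: rhs = 11, matching y values: none (0 points).
  x = 15: rhs = 10, matching y values: none (0 points).
  x = 16: rhs = 7, matching y values: none (0 points).
  x = 17: rhs = 8, matching y values: 10, 13 (2 points).
  x = 18: rhs = 19, matching y values: none (0 points).
  x = 19: rhs = 0, matching y values: 0 (1 points).
  x = 20: rhs = 3, matching y values: 7, 16 (2 points).
  x = 21: rhs = 11, matching y values: none (0 points).
  x = 22: rhs = 7, matching y values: none (0 points).
Total affine count: 17.
Full point count |E(F_23)| = 17 + 1 = 18.
Hasse bound: |18 − (23+1)| = |-6| = 6 ≤ 2√23 ≈ 9.5917 ✓.


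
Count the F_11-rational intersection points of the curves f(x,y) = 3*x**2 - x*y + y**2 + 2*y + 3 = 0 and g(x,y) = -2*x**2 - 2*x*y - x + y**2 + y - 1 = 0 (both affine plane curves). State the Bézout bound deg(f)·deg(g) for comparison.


Common zeros: {(0, 7)}; count = 1; Bézout bound = 4.

deg(f) = 2, deg(g) = 2, so Bézout bound = 4.
Scan x ∈ F_11. For each x, list the y ∈ F_11 with f(x, y) ≡ 0 and those with g(x, y) ≡ 0 (mod 11); the common zeros in that column are the intersection.
  x = 0: f ≡ 0 at y ∈ {2, 7}; g ≡ 0 at y ∈ {3, 7}; common: {7}.
  x = 1: f ≡ 0 at y ∈ ∅; g ≡ 0 at y ∈ ∅; common: ∅.
  x = 2: f ≡ 0 at y ∈ ∅; g ≡ 0 at y ∈ {0, 3}; common: ∅.
  x = 3: f ≡ 0 at y ∈ ∅; g ≡ 0 at y ∈ {0, 5}; common: ∅.
  x = 4: f ≡ 0 at y ∈ {5, 8}; g ≡ 0 at y ∈ ∅; common: ∅.
  x = 5: f ≡ 0 at y ∈ {5, 9}; g ≡ 0 at y ∈ ∅; common: ∅.
  x = 6: f ≡ 0 at y ∈ {7, 8}; g ≡ 0 at y ∈ ∅; common: ∅.
  x = 7: f ≡ 0 at y ∈ ∅; g ≡ 0 at y ∈ ∅; common: ∅.
  x = 8: f ≡ 0 at y ∈ {2, 4}; g ≡ 0 at y ∈ {5, 10}; common: ∅.
  x = 9: f ≡ 0 at y ∈ {9}; g ≡ 0 at y ∈ {7, 10}; common: ∅.
  x = 10: f ≡ 0 at y ∈ ∅; g ≡ 0 at y ∈ ∅; common: ∅.
Collecting: common zeros = {(0, 7)}, so the count is 1.
Comparison with the Bézout bound: 1 ≤ 4 = deg(f)·deg(g), as expected for curves with no common component (the affine F_11-count falls short of the bound because intersections may lie at infinity, over extension fields, or carry multiplicity).


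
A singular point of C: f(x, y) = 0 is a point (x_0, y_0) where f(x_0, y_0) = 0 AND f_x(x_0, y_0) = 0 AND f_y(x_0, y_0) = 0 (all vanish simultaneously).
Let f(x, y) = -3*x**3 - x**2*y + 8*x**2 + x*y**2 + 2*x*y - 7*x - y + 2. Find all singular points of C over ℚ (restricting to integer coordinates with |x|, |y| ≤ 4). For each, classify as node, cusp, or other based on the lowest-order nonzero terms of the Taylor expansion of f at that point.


Singular points: {(1, 0)}; classification: node.

Compute partial derivatives:
  f_x = -9*x**2 - 2*x*y + 16*x + y**2 + 2*y - 7.
  f_y = -x**2 + 2*x*y + 2*x - 1.
Scan x_0 ∈ {−4, ..., 4}. For each x_0, f_y(x_0, y) is a polynomial in y; find its integer roots y ∈ {−4, ..., 4}, then test f_x and f at those candidates.
  x = -4: f_y(-4, y) = -8*y - 25; no integer root y with |y| ≤ 4.
  x = -3: f_y(-3, y) = -6*y - 16; no integer root y with |y| ≤ 4.
  x = -2: f_y(-2, y) = -4*y - 9; no integer root y with |y| ≤ 4.
  x = -1: f_y(-1, y) = -2*y - 4; vanishes at y ∈ {-2}. (-1, -2): f_x = -36 ≠ 0.
  x = 0: f_y(0, y) = -1; no integer root y with |y| ≤ 4.
  x = 1: f_y(1, y) = 2*y; vanishes at y ∈ {0}. (1, 0): f_x = 0, f = 0 — SINGULAR.
  x = 2: f_y(2, y) = 4*y - 1; no integer root y with |y| ≤ 4.
  x = 3: f_y(3, y) = 6*y - 4; no integer root y with |y| ≤ 4.
  x = 4: f_y(4, y) = 8*y - 9; no integer root y with |y| ≤ 4.
Only singular point on the grid: (1, 0).
Classify: substitute x = 1 + u, y = 0 + v and expand: f = -3*u**3 - u**2*v - u**2 + u*v**2 + v**2.
No constant or linear terms (consistent with a singular point). Quadratic part: -u**2 + v**2. Cubic part: -3*u**3 - u**2*v + u*v**2.
The quadratic part v**2 - u**2 = (v − u)(v + u) splits into two distinct linear factors, so there are two distinct tangent lines y − 0 = ±(x − 1) — this is a node (ordinary double point).
Classification: node.


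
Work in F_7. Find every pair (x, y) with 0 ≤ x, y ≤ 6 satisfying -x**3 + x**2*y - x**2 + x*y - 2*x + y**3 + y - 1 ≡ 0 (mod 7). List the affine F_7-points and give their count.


Affine F_7-points: {(3, 5), (5, 0), (5, 2), (5, 5)}; count = 4.

For each of the 49 pairs (x, y) ∈ F_7², evaluate f(x, y) mod 7. Record the zeros.
  x = 0: [0↦6, 1↦1, 2↦2, 3↦1, 4↦4, 5↦3, 6↦4]  zeros at y ∈ ∅
  x = 1: [0↦2, 1↦6, 2↦2, 3↦3, 4↦1, 5↦2, 6↦5]  zeros at y ∈ ∅
  x = 2: [0↦4, 1↦5, 2↦5, 3↦3, 4↦5, 5↦3, 6↦3]  zeros at y ∈ ∅
  x = 3: [0↦6, 1↦6, 2↦5, 3↦2, 4↦3, 5↦0, 6↦6]  zeros at y ∈ {5}
  x = 4: [0↦2, 1↦3, 2↦3, 3↦1, 4↦3, 5↦1, 6↦1]  zeros at y ∈ ∅
  x = 5: [0↦0, 1↦4, 2↦0, 3↦1, 4↦6, 5↦0, 6↦3]  zeros at y ∈ {0, 2, 5}
  x = 6: [0↦1, 1↦3, 2↦4, 3↦3, 4↦6, 5↦5, 6↦6]  zeros at y ∈ ∅
Collecting zeros: affine points = {(3, 5), (5, 0), (5, 2), (5, 5)}.
Total count |C(F_7)_aff| = 4.


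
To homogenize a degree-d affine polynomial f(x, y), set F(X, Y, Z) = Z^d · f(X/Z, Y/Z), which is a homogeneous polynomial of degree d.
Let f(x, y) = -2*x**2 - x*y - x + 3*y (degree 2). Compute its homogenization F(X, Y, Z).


F(X, Y, Z) = -2*X**2 - X*Y - X*Z + 3*Y*Z

deg(f) = 2.
Substitute x = X/Z, y = Y/Z into f, then multiply by Z^2.
  monomial -2·x^2·y^0 ↦ -2·X^2·Y^0·Z^0.
  monomial -1·x^1·y^1 ↦ -1·X^1·Y^1·Z^0.
  monomial -1·x^1·y^0 ↦ -1·X^1·Y^0·Z^1.
  monomial 3·x^0·y^1 ↦ 3·X^0·Y^1·Z^1.
Collecting: F(X, Y, Z) = -2*X**2 - X*Y - X*Z + 3*Y*Z.


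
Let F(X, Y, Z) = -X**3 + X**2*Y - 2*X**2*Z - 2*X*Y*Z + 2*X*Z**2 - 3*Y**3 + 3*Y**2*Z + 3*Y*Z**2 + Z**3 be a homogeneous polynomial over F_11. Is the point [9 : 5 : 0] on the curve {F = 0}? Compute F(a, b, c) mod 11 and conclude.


F(9,5,0) ≡ 5 (mod 11); P is NOT on the curve.

Evaluate F(9, 5, 0) term-by-term (mod 11).
  -X**3 ↦ -1·729·1·1 = -729
  X**2*Y ↦ 1·81·5·1 = 405
  -2*X**2*Z ↦ -2·81·1·0 = 0
  -2*X*Y*Z ↦ -2·9·5·0 = 0
  2*X*Z**2 ↦ 2·9·1·0 = 0
  -3*Y**3 ↦ -3·1·125·1 = -375
  3*Y**2*Z ↦ 3·1·25·0 = 0
  3*Y*Z**2 ↦ 3·1·5·0 = 0
  Z**3 ↦ 1·1·1·0 = 0
Sum: F(9, 5, 0) = (-729) + (405) + (0) + (0) + (0) + (-375) + (0) + (0) + (0) = -699.
Reducing mod 11: -699 ≡ 5 (mod 11).
Since F(a, b, c) ≡ 5 ≠ 0 (mod 11), P does NOT lie on the curve.
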